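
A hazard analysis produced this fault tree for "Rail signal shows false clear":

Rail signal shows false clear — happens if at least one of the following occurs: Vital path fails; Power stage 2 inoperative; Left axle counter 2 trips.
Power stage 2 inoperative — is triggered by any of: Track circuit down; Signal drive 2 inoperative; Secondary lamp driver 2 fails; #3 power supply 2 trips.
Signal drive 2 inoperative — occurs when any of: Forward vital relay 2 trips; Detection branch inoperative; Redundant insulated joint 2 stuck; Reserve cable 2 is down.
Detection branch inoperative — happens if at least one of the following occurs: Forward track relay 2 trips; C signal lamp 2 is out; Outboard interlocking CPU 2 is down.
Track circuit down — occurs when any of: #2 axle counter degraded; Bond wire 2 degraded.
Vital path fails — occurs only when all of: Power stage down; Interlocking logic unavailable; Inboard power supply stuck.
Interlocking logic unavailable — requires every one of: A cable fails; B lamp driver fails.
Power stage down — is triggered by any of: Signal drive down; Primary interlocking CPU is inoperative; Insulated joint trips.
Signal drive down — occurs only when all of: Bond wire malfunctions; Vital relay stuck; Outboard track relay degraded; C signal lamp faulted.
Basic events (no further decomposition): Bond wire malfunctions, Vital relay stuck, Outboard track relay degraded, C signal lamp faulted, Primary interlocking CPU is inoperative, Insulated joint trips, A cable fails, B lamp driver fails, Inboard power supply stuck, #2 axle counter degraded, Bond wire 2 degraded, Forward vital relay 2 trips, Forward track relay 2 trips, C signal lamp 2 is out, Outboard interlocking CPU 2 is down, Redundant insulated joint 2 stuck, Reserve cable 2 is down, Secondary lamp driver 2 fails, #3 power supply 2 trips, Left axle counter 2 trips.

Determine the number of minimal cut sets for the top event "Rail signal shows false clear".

Signal drive down [AND]: one cut set from each child combined → 1 × 1 × 1 × 1 = 1 cut set(s).
Power stage down [OR]: union of children's cut sets → 3 cut set(s).
Interlocking logic unavailable [AND]: one cut set from each child combined → 1 × 1 = 1 cut set(s).
Vital path fails [AND]: one cut set from each child combined → 3 × 1 × 1 = 3 cut set(s).
Track circuit down [OR]: union of children's cut sets → 2 cut set(s).
Detection branch inoperative [OR]: union of children's cut sets → 3 cut set(s).
Signal drive 2 inoperative [OR]: union of children's cut sets → 6 cut set(s).
Power stage 2 inoperative [OR]: union of children's cut sets → 10 cut set(s).
Rail signal shows false clear [OR]: union of children's cut sets → 14 cut set(s).

14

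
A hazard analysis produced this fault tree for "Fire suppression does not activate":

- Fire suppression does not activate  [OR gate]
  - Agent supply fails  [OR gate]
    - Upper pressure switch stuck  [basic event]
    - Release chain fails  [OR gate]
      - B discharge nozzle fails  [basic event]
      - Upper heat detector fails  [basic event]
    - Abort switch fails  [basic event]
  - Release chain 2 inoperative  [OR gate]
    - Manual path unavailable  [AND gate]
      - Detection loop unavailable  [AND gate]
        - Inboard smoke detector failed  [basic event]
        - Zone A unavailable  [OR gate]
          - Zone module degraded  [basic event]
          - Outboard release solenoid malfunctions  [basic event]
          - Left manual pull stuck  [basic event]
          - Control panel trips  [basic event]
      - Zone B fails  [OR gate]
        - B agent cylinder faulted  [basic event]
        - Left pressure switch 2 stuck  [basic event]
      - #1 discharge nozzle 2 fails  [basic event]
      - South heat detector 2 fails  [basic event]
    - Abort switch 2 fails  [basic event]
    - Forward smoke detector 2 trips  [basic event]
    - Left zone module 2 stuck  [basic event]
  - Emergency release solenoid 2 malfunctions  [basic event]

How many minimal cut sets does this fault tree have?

Release chain fails [OR]: union of children's cut sets → 2 cut set(s).
Agent supply fails [OR]: union of children's cut sets → 4 cut set(s).
Zone A unavailable [OR]: union of children's cut sets → 4 cut set(s).
Detection loop unavailable [AND]: one cut set from each child combined → 1 × 4 = 4 cut set(s).
Zone B fails [OR]: union of children's cut sets → 2 cut set(s).
Manual path unavailable [AND]: one cut set from each child combined → 4 × 2 × 1 × 1 = 8 cut set(s).
Release chain 2 inoperative [OR]: union of children's cut sets → 11 cut set(s).
Fire suppression does not activate [OR]: union of children's cut sets → 16 cut set(s).

16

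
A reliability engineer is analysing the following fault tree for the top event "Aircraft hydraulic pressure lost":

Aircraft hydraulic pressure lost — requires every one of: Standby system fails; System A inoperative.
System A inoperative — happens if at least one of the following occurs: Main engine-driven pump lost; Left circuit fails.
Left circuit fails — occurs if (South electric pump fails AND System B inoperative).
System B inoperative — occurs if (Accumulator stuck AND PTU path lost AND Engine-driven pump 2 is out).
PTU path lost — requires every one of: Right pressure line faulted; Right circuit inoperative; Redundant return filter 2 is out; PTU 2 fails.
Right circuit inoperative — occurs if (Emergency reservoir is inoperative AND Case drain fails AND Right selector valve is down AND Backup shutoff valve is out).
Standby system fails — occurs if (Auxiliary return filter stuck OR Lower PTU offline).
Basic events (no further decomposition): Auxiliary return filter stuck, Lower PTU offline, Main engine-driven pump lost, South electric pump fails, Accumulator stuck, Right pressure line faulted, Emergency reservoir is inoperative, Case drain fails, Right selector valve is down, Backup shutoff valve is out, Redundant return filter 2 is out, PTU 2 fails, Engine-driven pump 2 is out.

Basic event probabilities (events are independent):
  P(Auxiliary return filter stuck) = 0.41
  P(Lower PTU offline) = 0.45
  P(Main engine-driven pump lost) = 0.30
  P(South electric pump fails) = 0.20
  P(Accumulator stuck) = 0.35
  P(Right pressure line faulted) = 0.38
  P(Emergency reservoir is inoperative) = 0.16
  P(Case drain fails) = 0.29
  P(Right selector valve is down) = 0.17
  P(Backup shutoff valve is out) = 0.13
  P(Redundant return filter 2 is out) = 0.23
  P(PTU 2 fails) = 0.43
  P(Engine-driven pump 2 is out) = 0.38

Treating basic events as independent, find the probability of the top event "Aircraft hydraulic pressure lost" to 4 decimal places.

P(Standby system fails) [OR] = 1 − (1−0.41) × (1−0.45) = 0.675500
P(Right circuit inoperative) [AND] = 0.16 × 0.29 × 0.17 × 0.13 = 0.001025
P(PTU path lost) [AND] = 0.38 × 0.001025 × 0.23 × 0.43 = 0.000039
P(System B inoperative) [AND] = 0.35 × 0.000039 × 0.38 = 0.000005
P(Left circuit fails) [AND] = 0.20 × 0.000005 = 0.000001
P(System A inoperative) [OR] = 1 − (1−0.30) × (1−0.000001) = 0.300001
P(Aircraft hydraulic pressure lost) [AND] = 0.675500 × 0.300001 = 0.202651
Rounded to 4 decimal places: P(Aircraft hydraulic pressure lost) ≈ 0.2027.

0.2027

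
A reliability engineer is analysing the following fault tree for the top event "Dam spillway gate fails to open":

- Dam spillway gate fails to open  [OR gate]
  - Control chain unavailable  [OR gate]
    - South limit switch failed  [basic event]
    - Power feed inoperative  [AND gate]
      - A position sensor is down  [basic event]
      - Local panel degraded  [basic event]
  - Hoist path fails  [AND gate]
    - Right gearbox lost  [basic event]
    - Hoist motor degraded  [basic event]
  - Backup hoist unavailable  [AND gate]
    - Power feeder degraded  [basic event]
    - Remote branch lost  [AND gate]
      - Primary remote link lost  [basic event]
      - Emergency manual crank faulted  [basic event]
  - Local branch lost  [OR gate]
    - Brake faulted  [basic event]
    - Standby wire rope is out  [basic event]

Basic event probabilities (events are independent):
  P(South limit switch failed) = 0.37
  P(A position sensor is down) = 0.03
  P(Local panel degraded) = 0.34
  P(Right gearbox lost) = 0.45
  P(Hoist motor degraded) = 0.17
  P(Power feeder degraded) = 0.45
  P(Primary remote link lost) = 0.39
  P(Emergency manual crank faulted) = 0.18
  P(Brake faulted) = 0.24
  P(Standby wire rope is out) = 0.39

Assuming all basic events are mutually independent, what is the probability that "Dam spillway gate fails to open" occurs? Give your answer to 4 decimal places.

P(Power feed inoperative) [AND] = 0.03 × 0.34 = 0.010200
P(Control chain unavailable) [OR] = 1 − (1−0.37) × (1−0.010200) = 0.376426
P(Hoist path fails) [AND] = 0.45 × 0.17 = 0.076500
P(Remote branch lost) [AND] = 0.39 × 0.18 = 0.070200
P(Backup hoist unavailable) [AND] = 0.45 × 0.070200 = 0.031590
P(Local branch lost) [OR] = 1 − (1−0.24) × (1−0.39) = 0.536400
P(Dam spillway gate fails to open) [OR] = 1 − (1−0.376426) × (1−0.076500) × (1−0.031590) × (1−0.536400) = 0.741460
Rounded to 4 decimal places: P(Dam spillway gate fails to open) ≈ 0.7415.

0.7415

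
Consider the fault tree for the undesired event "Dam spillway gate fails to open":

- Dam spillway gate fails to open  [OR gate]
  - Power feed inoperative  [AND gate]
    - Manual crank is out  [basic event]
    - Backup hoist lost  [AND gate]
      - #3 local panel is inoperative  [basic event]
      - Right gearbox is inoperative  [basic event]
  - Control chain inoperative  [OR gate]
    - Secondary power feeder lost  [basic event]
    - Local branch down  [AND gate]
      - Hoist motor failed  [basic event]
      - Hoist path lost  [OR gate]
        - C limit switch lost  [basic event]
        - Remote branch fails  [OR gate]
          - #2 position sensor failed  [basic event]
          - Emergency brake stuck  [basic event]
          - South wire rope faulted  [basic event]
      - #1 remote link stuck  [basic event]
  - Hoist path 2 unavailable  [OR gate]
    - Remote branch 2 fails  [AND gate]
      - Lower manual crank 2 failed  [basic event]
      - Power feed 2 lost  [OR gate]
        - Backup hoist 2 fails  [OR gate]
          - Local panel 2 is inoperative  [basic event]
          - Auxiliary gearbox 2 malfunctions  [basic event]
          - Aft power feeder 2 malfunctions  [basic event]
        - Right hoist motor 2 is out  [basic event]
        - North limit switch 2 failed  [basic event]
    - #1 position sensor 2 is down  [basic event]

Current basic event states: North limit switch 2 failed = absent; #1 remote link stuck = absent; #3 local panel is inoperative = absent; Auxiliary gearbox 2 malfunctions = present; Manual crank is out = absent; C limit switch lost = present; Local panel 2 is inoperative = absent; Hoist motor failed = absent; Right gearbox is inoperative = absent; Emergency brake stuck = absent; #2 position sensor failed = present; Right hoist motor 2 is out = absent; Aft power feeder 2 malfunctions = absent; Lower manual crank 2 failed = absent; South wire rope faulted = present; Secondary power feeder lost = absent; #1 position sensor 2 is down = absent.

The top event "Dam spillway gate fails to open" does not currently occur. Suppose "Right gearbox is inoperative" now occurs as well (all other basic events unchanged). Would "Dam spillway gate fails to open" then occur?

No

Counterfactual: set "Right gearbox is inoperative" to occurred.
Backup hoist lost [AND]: #3 local panel is inoperative=not, Right gearbox is inoperative=occurs → not all inputs occur → does not occur.
Power feed inoperative [AND]: Manual crank is out=not, Backup hoist lost=not → not all inputs occur → does not occur.
Remote branch fails [OR]: #2 position sensor failed=occurs, Emergency brake stuck=not, South wire rope faulted=occurs → at least one input occurs → occurs.
Hoist path lost [OR]: C limit switch lost=occurs, Remote branch fails=occurs → at least one input occurs → occurs.
Local branch down [AND]: Hoist motor failed=not, Hoist path lost=occurs, #1 remote link stuck=not → not all inputs occur → does not occur.
Control chain inoperative [OR]: Secondary power feeder lost=not, Local branch down=not → no input occurs → does not occur.
Backup hoist 2 fails [OR]: Local panel 2 is inoperative=not, Auxiliary gearbox 2 malfunctions=occurs, Aft power feeder 2 malfunctions=not → at least one input occurs → occurs.
Power feed 2 lost [OR]: Backup hoist 2 fails=occurs, Right hoist motor 2 is out=not, North limit switch 2 failed=not → at least one input occurs → occurs.
Remote branch 2 fails [AND]: Lower manual crank 2 failed=not, Power feed 2 lost=occurs → not all inputs occur → does not occur.
Hoist path 2 unavailable [OR]: Remote branch 2 fails=not, #1 position sensor 2 is down=not → no input occurs → does not occur.
Dam spillway gate fails to open [OR]: Power feed inoperative=not, Control chain inoperative=not, Hoist path 2 unavailable=not → no input occurs → does not occur.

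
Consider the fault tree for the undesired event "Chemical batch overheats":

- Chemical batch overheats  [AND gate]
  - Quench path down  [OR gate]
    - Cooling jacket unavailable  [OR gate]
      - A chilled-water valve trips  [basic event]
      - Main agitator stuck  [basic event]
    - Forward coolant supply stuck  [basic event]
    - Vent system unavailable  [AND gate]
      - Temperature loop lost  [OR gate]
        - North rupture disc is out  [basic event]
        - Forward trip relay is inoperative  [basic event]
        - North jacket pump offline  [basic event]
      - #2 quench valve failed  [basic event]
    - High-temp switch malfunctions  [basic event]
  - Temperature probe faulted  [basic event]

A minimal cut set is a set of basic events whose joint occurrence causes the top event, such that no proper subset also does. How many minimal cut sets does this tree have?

Cooling jacket unavailable [OR]: union of children's cut sets → 2 cut set(s).
Temperature loop lost [OR]: union of children's cut sets → 3 cut set(s).
Vent system unavailable [AND]: one cut set from each child combined → 3 × 1 = 3 cut set(s).
Quench path down [OR]: union of children's cut sets → 7 cut set(s).
Chemical batch overheats [AND]: one cut set from each child combined → 7 × 1 = 7 cut set(s).
Minimal cut sets: {A chilled-water valve trips, Temperature probe faulted}; {Main agitator stuck, Temperature probe faulted}; {Forward coolant supply stuck, Temperature probe faulted}; {#2 quench valve failed, North rupture disc is out, Temperature probe faulted}; {#2 quench valve failed, Forward trip relay is inoperative, Temperature probe faulted}; {#2 quench valve failed, North jacket pump offline, Temperature probe faulted}; {High-temp switch malfunctions, Temperature probe faulted}.

7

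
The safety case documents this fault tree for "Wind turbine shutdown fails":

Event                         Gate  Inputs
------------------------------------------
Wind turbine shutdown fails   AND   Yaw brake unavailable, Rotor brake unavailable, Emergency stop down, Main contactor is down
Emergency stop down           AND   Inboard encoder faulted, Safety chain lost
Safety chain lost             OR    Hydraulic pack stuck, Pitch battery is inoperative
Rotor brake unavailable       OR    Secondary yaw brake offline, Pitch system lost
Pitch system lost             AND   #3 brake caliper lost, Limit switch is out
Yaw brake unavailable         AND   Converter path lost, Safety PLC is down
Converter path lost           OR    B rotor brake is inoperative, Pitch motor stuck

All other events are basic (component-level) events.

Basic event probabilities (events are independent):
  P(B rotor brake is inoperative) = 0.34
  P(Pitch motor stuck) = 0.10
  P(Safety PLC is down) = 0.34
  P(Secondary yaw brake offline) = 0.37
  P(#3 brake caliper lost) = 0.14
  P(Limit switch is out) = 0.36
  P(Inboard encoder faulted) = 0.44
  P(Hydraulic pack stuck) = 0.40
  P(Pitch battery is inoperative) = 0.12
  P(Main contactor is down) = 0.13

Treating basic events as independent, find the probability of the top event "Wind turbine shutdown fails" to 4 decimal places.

P(Converter path lost) [OR] = 1 − (1−0.34) × (1−0.10) = 0.406000
P(Yaw brake unavailable) [AND] = 0.406000 × 0.34 = 0.138040
P(Pitch system lost) [AND] = 0.14 × 0.36 = 0.050400
P(Rotor brake unavailable) [OR] = 1 − (1−0.37) × (1−0.050400) = 0.401752
P(Safety chain lost) [OR] = 1 − (1−0.40) × (1−0.12) = 0.472000
P(Emergency stop down) [AND] = 0.44 × 0.472000 = 0.207680
P(Wind turbine shutdown fails) [AND] = 0.138040 × 0.401752 × 0.207680 × 0.13 = 0.001497
Rounded to 4 decimal places: P(Wind turbine shutdown fails) ≈ 0.0015.

0.0015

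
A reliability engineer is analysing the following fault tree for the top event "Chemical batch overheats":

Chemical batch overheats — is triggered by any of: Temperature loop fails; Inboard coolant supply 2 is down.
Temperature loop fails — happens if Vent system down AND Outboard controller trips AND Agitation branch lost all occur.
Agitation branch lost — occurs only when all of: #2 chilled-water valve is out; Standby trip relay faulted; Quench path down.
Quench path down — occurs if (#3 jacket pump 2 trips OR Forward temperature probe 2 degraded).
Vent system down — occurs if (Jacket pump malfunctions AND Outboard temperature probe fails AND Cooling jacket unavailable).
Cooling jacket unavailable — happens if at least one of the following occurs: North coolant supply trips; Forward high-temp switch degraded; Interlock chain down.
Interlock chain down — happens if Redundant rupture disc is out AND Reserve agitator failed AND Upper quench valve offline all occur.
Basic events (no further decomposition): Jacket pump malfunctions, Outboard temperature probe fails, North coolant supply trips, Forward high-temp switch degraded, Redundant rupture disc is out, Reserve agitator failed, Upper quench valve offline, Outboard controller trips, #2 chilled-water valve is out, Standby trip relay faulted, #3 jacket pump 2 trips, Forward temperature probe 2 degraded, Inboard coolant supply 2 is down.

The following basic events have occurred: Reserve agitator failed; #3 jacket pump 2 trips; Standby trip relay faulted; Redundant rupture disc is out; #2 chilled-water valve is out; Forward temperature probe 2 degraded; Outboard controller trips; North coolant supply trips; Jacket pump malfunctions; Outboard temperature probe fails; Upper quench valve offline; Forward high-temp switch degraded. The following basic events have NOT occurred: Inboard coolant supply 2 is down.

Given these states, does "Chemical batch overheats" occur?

Interlock chain down [AND]: Redundant rupture disc is out=occurs, Reserve agitator failed=occurs, Upper quench valve offline=occurs → all inputs occur → occurs.
Cooling jacket unavailable [OR]: North coolant supply trips=occurs, Forward high-temp switch degraded=occurs, Interlock chain down=occurs → at least one input occurs → occurs.
Vent system down [AND]: Jacket pump malfunctions=occurs, Outboard temperature probe fails=occurs, Cooling jacket unavailable=occurs → all inputs occur → occurs.
Quench path down [OR]: #3 jacket pump 2 trips=occurs, Forward temperature probe 2 degraded=occurs → at least one input occurs → occurs.
Agitation branch lost [AND]: #2 chilled-water valve is out=occurs, Standby trip relay faulted=occurs, Quench path down=occurs → all inputs occur → occurs.
Temperature loop fails [AND]: Vent system down=occurs, Outboard controller trips=occurs, Agitation branch lost=occurs → all inputs occur → occurs.
Chemical batch overheats [OR]: Temperature loop fails=occurs, Inboard coolant supply 2 is down=not → at least one input occurs → occurs.

Yes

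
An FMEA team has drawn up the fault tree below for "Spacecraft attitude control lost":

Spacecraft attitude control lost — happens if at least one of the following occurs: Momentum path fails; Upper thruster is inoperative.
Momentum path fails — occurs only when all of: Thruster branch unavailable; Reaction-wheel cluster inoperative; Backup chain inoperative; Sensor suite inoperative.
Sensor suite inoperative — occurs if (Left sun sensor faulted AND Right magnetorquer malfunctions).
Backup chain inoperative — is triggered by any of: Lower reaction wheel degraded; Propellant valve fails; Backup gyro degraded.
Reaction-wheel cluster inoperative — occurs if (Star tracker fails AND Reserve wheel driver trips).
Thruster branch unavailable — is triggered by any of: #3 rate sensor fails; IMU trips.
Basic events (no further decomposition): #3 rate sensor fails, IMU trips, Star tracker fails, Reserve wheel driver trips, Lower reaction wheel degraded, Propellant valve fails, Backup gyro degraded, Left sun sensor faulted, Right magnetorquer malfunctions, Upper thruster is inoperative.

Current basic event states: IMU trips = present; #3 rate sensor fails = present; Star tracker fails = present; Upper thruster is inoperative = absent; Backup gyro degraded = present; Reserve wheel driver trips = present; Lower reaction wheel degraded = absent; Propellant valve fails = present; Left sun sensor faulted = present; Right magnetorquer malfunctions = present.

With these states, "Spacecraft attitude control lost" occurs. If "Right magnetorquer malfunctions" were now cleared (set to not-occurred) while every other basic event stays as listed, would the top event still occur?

Counterfactual: set "Right magnetorquer malfunctions" to not occurred.
Thruster branch unavailable [OR]: #3 rate sensor fails=occurs, IMU trips=occurs → at least one input occurs → occurs.
Reaction-wheel cluster inoperative [AND]: Star tracker fails=occurs, Reserve wheel driver trips=occurs → all inputs occur → occurs.
Backup chain inoperative [OR]: Lower reaction wheel degraded=not, Propellant valve fails=occurs, Backup gyro degraded=occurs → at least one input occurs → occurs.
Sensor suite inoperative [AND]: Left sun sensor faulted=occurs, Right magnetorquer malfunctions=not → not all inputs occur → does not occur.
Momentum path fails [AND]: Thruster branch unavailable=occurs, Reaction-wheel cluster inoperative=occurs, Backup chain inoperative=occurs, Sensor suite inoperative=not → not all inputs occur → does not occur.
Spacecraft attitude control lost [OR]: Momentum path fails=not, Upper thruster is inoperative=not → no input occurs → does not occur.

No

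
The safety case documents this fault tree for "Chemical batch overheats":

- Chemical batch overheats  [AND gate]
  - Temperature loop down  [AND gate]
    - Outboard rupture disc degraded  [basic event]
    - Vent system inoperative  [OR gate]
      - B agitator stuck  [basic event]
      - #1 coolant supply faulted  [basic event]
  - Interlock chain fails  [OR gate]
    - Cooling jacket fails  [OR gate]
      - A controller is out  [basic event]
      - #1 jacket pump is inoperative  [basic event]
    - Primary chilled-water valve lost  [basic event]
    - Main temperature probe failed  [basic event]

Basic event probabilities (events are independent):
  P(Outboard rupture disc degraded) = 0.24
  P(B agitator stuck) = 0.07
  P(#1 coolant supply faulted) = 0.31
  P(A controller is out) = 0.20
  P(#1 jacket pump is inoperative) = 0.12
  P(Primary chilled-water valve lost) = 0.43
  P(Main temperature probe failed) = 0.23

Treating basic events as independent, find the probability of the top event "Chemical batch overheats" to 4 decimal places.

0.0594

P(Vent system inoperative) [OR] = 1 − (1−0.07) × (1−0.31) = 0.358300
P(Temperature loop down) [AND] = 0.24 × 0.358300 = 0.085992
P(Cooling jacket fails) [OR] = 1 − (1−0.20) × (1−0.12) = 0.296000
P(Interlock chain fails) [OR] = 1 − (1−0.296000) × (1−0.43) × (1−0.23) = 0.691014
P(Chemical batch overheats) [AND] = 0.085992 × 0.691014 = 0.059422
Rounded to 4 decimal places: P(Chemical batch overheats) ≈ 0.0594.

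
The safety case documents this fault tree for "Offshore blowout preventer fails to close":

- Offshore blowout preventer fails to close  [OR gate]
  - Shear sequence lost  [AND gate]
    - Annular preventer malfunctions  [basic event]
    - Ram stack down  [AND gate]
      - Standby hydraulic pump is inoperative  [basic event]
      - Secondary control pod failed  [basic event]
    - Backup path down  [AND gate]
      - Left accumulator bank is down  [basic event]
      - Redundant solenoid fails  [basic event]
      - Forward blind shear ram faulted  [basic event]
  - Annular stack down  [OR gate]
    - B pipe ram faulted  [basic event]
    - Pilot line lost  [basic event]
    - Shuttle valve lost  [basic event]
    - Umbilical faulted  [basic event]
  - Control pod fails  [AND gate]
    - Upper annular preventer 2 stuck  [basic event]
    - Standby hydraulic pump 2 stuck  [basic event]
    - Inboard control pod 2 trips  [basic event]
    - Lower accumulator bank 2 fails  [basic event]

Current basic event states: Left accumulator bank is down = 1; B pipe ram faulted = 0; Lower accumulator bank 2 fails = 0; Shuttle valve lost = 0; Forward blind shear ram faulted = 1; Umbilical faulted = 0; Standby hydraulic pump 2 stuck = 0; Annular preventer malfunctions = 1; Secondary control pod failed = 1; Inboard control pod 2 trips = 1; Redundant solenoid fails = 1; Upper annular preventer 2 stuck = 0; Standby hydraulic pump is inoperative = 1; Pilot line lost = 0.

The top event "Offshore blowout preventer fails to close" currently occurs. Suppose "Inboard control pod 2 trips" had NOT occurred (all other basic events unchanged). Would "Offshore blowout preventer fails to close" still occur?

Yes

Counterfactual: set "Inboard control pod 2 trips" to not occurred.
Ram stack down [AND]: Standby hydraulic pump is inoperative=occurs, Secondary control pod failed=occurs → all inputs occur → occurs.
Backup path down [AND]: Left accumulator bank is down=occurs, Redundant solenoid fails=occurs, Forward blind shear ram faulted=occurs → all inputs occur → occurs.
Shear sequence lost [AND]: Annular preventer malfunctions=occurs, Ram stack down=occurs, Backup path down=occurs → all inputs occur → occurs.
Annular stack down [OR]: B pipe ram faulted=not, Pilot line lost=not, Shuttle valve lost=not, Umbilical faulted=not → no input occurs → does not occur.
Control pod fails [AND]: Upper annular preventer 2 stuck=not, Standby hydraulic pump 2 stuck=not, Inboard control pod 2 trips=not, Lower accumulator bank 2 fails=not → not all inputs occur → does not occur.
Offshore blowout preventer fails to close [OR]: Shear sequence lost=occurs, Annular stack down=not, Control pod fails=not → at least one input occurs → occurs.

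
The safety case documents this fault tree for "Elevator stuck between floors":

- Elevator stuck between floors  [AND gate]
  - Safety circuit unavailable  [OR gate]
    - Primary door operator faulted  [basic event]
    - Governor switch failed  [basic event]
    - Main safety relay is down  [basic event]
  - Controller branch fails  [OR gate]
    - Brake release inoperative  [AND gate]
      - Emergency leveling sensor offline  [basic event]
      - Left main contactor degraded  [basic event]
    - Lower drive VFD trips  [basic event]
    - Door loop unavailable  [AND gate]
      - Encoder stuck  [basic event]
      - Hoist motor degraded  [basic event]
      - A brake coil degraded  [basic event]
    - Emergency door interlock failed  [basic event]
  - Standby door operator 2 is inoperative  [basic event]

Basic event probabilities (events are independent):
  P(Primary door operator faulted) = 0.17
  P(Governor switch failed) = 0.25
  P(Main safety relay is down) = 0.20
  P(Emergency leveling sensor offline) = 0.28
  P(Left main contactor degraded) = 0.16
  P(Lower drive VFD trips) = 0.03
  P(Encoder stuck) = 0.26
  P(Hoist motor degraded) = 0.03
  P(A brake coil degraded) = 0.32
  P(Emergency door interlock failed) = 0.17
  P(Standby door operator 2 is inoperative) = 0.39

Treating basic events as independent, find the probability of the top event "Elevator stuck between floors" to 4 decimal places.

P(Safety circuit unavailable) [OR] = 1 − (1−0.17) × (1−0.25) × (1−0.20) = 0.502000
P(Brake release inoperative) [AND] = 0.28 × 0.16 = 0.044800
P(Door loop unavailable) [AND] = 0.26 × 0.03 × 0.32 = 0.002496
P(Controller branch fails) [OR] = 1 − (1−0.044800) × (1−0.03) × (1−0.002496) × (1−0.17) = 0.232888
P(Elevator stuck between floors) [AND] = 0.502000 × 0.232888 × 0.39 = 0.045595
Rounded to 4 decimal places: P(Elevator stuck between floors) ≈ 0.0456.

0.0456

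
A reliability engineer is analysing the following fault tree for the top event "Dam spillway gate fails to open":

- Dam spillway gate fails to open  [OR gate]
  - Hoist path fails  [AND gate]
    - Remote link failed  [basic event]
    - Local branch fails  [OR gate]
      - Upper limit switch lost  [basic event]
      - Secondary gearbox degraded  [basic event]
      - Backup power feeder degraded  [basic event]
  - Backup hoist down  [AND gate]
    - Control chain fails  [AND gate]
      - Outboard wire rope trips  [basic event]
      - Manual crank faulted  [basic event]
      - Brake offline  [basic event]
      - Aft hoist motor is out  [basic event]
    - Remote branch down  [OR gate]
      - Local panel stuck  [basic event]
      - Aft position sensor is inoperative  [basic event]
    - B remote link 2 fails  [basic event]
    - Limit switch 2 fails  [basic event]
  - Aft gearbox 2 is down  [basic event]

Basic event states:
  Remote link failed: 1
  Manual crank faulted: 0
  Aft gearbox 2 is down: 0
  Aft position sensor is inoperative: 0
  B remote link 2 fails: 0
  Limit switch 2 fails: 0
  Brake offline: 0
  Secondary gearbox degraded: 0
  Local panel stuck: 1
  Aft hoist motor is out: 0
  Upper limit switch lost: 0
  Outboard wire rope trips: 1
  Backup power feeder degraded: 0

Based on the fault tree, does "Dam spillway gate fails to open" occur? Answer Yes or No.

Local branch fails [OR]: Upper limit switch lost=not, Secondary gearbox degraded=not, Backup power feeder degraded=not → no input occurs → does not occur.
Hoist path fails [AND]: Remote link failed=occurs, Local branch fails=not → not all inputs occur → does not occur.
Control chain fails [AND]: Outboard wire rope trips=occurs, Manual crank faulted=not, Brake offline=not, Aft hoist motor is out=not → not all inputs occur → does not occur.
Remote branch down [OR]: Local panel stuck=occurs, Aft position sensor is inoperative=not → at least one input occurs → occurs.
Backup hoist down [AND]: Control chain fails=not, Remote branch down=occurs, B remote link 2 fails=not, Limit switch 2 fails=not → not all inputs occur → does not occur.
Dam spillway gate fails to open [OR]: Hoist path fails=not, Backup hoist down=not, Aft gearbox 2 is down=not → no input occurs → does not occur.

No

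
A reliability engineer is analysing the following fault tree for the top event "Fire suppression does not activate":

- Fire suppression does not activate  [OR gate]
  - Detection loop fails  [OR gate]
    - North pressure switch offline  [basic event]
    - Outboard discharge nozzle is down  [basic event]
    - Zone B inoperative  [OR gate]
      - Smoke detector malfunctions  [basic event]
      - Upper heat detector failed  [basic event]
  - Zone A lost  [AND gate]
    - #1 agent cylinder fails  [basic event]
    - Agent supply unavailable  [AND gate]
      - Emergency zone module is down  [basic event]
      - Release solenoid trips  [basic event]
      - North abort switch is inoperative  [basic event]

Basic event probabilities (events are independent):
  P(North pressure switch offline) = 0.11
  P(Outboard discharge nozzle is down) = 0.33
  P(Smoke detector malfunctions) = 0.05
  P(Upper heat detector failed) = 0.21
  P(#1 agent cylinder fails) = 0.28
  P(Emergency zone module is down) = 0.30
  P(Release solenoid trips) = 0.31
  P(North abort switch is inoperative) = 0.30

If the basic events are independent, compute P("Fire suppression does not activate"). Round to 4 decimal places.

0.5560

P(Zone B inoperative) [OR] = 1 − (1−0.05) × (1−0.21) = 0.249500
P(Detection loop fails) [OR] = 1 − (1−0.11) × (1−0.33) × (1−0.249500) = 0.552477
P(Agent supply unavailable) [AND] = 0.30 × 0.31 × 0.30 = 0.027900
P(Zone A lost) [AND] = 0.28 × 0.027900 = 0.007812
P(Fire suppression does not activate) [OR] = 1 − (1−0.552477) × (1−0.007812) = 0.555973
Rounded to 4 decimal places: P(Fire suppression does not activate) ≈ 0.5560.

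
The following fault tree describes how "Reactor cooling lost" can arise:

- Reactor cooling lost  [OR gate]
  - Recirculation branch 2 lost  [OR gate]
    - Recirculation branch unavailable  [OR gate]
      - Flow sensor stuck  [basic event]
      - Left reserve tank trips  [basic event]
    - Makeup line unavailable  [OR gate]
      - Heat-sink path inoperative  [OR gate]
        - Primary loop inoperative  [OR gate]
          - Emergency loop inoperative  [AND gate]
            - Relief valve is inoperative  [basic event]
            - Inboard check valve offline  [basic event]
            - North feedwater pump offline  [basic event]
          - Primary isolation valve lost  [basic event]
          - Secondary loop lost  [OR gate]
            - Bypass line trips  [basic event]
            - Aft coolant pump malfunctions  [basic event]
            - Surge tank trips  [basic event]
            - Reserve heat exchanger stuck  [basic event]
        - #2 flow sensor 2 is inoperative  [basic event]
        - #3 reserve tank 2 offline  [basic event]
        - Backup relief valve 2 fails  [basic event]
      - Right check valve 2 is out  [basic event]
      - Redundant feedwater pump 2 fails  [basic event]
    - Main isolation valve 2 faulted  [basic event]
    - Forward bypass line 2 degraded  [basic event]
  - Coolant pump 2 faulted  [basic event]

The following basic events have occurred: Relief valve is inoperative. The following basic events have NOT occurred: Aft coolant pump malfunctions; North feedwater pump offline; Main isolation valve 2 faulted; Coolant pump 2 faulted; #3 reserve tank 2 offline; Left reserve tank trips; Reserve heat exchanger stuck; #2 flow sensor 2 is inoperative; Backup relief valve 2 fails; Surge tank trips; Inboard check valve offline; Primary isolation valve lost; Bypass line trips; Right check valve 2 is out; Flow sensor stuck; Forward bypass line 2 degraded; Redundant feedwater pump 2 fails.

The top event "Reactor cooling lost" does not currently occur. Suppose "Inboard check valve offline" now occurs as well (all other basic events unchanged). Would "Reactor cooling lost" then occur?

No

Counterfactual: set "Inboard check valve offline" to occurred.
Recirculation branch unavailable [OR]: Flow sensor stuck=not, Left reserve tank trips=not → no input occurs → does not occur.
Emergency loop inoperative [AND]: Relief valve is inoperative=occurs, Inboard check valve offline=occurs, North feedwater pump offline=not → not all inputs occur → does not occur.
Secondary loop lost [OR]: Bypass line trips=not, Aft coolant pump malfunctions=not, Surge tank trips=not, Reserve heat exchanger stuck=not → no input occurs → does not occur.
Primary loop inoperative [OR]: Emergency loop inoperative=not, Primary isolation valve lost=not, Secondary loop lost=not → no input occurs → does not occur.
Heat-sink path inoperative [OR]: Primary loop inoperative=not, #2 flow sensor 2 is inoperative=not, #3 reserve tank 2 offline=not, Backup relief valve 2 fails=not → no input occurs → does not occur.
Makeup line unavailable [OR]: Heat-sink path inoperative=not, Right check valve 2 is out=not, Redundant feedwater pump 2 fails=not → no input occurs → does not occur.
Recirculation branch 2 lost [OR]: Recirculation branch unavailable=not, Makeup line unavailable=not, Main isolation valve 2 faulted=not, Forward bypass line 2 degraded=not → no input occurs → does not occur.
Reactor cooling lost [OR]: Recirculation branch 2 lost=not, Coolant pump 2 faulted=not → no input occurs → does not occur.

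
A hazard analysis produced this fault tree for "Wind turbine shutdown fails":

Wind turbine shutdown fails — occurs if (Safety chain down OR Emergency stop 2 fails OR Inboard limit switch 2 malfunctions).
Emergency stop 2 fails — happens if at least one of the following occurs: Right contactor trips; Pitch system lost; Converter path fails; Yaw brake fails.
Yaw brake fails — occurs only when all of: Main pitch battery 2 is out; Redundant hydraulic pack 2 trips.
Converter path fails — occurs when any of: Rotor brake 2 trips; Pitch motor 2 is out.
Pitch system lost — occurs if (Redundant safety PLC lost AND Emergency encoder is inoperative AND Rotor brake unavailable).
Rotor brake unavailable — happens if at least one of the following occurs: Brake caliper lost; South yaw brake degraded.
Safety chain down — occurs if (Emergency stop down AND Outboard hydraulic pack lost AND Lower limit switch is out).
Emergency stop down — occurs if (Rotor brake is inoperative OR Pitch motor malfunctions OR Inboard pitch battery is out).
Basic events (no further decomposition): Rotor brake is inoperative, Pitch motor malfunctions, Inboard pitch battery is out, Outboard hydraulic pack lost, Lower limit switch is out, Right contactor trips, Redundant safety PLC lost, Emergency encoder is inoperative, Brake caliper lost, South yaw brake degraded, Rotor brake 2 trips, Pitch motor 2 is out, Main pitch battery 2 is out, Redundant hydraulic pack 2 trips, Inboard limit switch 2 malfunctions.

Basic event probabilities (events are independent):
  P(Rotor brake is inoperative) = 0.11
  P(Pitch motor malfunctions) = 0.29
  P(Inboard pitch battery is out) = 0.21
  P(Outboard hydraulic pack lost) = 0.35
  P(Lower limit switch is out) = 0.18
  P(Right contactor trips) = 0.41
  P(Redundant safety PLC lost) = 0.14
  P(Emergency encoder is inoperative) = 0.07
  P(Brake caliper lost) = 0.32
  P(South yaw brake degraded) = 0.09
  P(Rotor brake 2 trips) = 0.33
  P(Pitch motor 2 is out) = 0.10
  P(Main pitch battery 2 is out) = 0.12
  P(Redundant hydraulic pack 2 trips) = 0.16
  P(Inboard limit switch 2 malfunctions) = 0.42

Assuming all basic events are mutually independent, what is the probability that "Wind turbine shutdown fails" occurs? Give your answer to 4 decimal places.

0.8047

P(Emergency stop down) [OR] = 1 − (1−0.11) × (1−0.29) × (1−0.21) = 0.500799
P(Safety chain down) [AND] = 0.500799 × 0.35 × 0.18 = 0.031550
P(Rotor brake unavailable) [OR] = 1 − (1−0.32) × (1−0.09) = 0.381200
P(Pitch system lost) [AND] = 0.14 × 0.07 × 0.381200 = 0.003736
P(Converter path fails) [OR] = 1 − (1−0.33) × (1−0.10) = 0.397000
P(Yaw brake fails) [AND] = 0.12 × 0.16 = 0.019200
P(Emergency stop 2 fails) [OR] = 1 − (1−0.41) × (1−0.003736) × (1−0.397000) × (1−0.019200) = 0.652364
P(Wind turbine shutdown fails) [OR] = 1 − (1−0.031550) × (1−0.652364) × (1−0.42) = 0.804733
Rounded to 4 decimal places: P(Wind turbine shutdown fails) ≈ 0.8047.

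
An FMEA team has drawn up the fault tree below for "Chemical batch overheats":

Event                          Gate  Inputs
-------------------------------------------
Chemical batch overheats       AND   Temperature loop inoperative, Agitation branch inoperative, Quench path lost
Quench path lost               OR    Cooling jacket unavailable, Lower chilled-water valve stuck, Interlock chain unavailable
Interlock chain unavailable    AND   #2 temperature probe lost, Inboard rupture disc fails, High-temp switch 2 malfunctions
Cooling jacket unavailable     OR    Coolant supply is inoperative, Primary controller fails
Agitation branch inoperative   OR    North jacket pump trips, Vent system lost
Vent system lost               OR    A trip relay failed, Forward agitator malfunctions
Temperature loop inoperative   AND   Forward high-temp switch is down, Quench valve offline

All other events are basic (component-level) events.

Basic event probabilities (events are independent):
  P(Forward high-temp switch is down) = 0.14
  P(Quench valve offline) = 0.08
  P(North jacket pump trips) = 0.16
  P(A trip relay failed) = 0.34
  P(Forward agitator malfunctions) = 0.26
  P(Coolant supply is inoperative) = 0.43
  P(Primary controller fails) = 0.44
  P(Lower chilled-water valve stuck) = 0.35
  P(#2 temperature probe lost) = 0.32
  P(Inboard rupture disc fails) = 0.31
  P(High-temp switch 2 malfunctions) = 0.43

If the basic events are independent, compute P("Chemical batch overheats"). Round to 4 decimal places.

0.0053

P(Temperature loop inoperative) [AND] = 0.14 × 0.08 = 0.011200
P(Vent system lost) [OR] = 1 − (1−0.34) × (1−0.26) = 0.511600
P(Agitation branch inoperative) [OR] = 1 − (1−0.16) × (1−0.511600) = 0.589744
P(Cooling jacket unavailable) [OR] = 1 − (1−0.43) × (1−0.44) = 0.680800
P(Interlock chain unavailable) [AND] = 0.32 × 0.31 × 0.43 = 0.042656
P(Quench path lost) [OR] = 1 − (1−0.680800) × (1−0.35) × (1−0.042656) = 0.801370
P(Chemical batch overheats) [AND] = 0.011200 × 0.589744 × 0.801370 = 0.005293
Rounded to 4 decimal places: P(Chemical batch overheats) ≈ 0.0053.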